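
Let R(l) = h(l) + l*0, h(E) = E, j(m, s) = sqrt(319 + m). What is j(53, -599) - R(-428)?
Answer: 428 + 2*sqrt(93) ≈ 447.29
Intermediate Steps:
R(l) = l (R(l) = l + l*0 = l + 0 = l)
j(53, -599) - R(-428) = sqrt(319 + 53) - 1*(-428) = sqrt(372) + 428 = 2*sqrt(93) + 428 = 428 + 2*sqrt(93)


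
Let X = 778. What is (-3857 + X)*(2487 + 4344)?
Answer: -21032649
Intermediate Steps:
(-3857 + X)*(2487 + 4344) = (-3857 + 778)*(2487 + 4344) = -3079*6831 = -21032649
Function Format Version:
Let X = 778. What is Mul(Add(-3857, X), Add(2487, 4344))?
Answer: -21032649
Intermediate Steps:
Mul(Add(-3857, X), Add(2487, 4344)) = Mul(Add(-3857, 778), Add(2487, 4344)) = Mul(-3079, 6831) = -21032649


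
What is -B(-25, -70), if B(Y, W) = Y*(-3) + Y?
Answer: -50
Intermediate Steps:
B(Y, W) = -2*Y (B(Y, W) = -3*Y + Y = -2*Y)
-B(-25, -70) = -(-2)*(-25) = -1*50 = -50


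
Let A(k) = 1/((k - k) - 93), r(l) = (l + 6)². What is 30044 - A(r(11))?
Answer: 2794093/93 ≈ 30044.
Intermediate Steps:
r(l) = (6 + l)²
A(k) = -1/93 (A(k) = 1/(0 - 93) = 1/(-93) = -1/93)
30044 - A(r(11)) = 30044 - 1*(-1/93) = 30044 + 1/93 = 2794093/93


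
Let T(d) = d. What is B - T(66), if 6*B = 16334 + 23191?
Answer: 13043/2 ≈ 6521.5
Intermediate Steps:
B = 13175/2 (B = (16334 + 23191)/6 = (⅙)*39525 = 13175/2 ≈ 6587.5)
B - T(66) = 13175/2 - 1*66 = 13175/2 - 66 = 13043/2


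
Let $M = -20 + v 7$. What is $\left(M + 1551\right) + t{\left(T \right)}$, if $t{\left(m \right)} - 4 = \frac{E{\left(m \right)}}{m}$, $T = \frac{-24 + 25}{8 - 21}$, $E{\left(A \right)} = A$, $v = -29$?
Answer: $1333$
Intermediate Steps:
$T = - \frac{1}{13}$ ($T = 1 \frac{1}{-13} = 1 \left(- \frac{1}{13}\right) = - \frac{1}{13} \approx -0.076923$)
$M = -223$ ($M = -20 - 203 = -223$)
$t{\left(m \right)} = 5$ ($t{\left(m \right)} = 4 + \frac{m}{m} = 4 + 1 = 5$)
$\left(M + 1551\right) + t{\left(T \right)} = \left(-223 + 1551\right) + 5 = 1328 + 5 = 1333$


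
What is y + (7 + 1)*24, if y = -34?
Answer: 158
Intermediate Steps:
y + (7 + 1)*24 = -34 + (7 + 1)*24 = -34 + 8*24 = -34 + 192 = 158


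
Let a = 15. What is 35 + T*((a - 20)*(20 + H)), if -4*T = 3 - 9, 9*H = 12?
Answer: -125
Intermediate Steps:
H = 4/3 (H = (⅑)*12 = 4/3 ≈ 1.3333)
T = 3/2 (T = -(3 - 9)/4 = -¼*(-6) = 3/2 ≈ 1.5000)
35 + T*((a - 20)*(20 + H)) = 35 + 3*((15 - 20)*(20 + 4/3))/2 = 35 + 3*(-5*64/3)/2 = 35 + (3/2)*(-320/3) = 35 - 160 = -125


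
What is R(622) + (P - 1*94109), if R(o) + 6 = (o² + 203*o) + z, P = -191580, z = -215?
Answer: 227240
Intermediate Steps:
R(o) = -221 + o² + 203*o (R(o) = -6 + ((o² + 203*o) - 215) = -6 + (-215 + o² + 203*o) = -221 + o² + 203*o)
R(622) + (P - 1*94109) = (-221 + 622² + 203*622) + (-191580 - 1*94109) = (-221 + 386884 + 126266) + (-191580 - 94109) = 512929 - 285689 = 227240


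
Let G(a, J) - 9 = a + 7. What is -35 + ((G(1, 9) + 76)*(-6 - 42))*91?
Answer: -406259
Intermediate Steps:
G(a, J) = 16 + a (G(a, J) = 9 + (a + 7) = 9 + (7 + a) = 16 + a)
-35 + ((G(1, 9) + 76)*(-6 - 42))*91 = -35 + (((16 + 1) + 76)*(-6 - 42))*91 = -35 + ((17 + 76)*(-48))*91 = -35 + (93*(-48))*91 = -35 - 4464*91 = -35 - 406224 = -406259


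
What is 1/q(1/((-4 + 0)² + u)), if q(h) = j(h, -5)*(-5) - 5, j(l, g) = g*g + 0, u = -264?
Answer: -1/130 ≈ -0.0076923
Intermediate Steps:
j(l, g) = g² (j(l, g) = g² + 0 = g²)
q(h) = -130 (q(h) = (-5)²*(-5) - 5 = 25*(-5) - 5 = -125 - 5 = -130)
1/q(1/((-4 + 0)² + u)) = 1/(-130) = -1/130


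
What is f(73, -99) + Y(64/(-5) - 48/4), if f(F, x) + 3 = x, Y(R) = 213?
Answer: 111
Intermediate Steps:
f(F, x) = -3 + x
f(73, -99) + Y(64/(-5) - 48/4) = (-3 - 99) + 213 = -102 + 213 = 111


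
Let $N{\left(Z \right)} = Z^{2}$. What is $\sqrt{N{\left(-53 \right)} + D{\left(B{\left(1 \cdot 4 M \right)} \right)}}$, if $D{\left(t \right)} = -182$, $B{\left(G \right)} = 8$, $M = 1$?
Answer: $\sqrt{2627} \approx 51.254$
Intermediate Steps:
$\sqrt{N{\left(-53 \right)} + D{\left(B{\left(1 \cdot 4 M \right)} \right)}} = \sqrt{\left(-53\right)^{2} - 182} = \sqrt{2809 - 182} = \sqrt{2627}$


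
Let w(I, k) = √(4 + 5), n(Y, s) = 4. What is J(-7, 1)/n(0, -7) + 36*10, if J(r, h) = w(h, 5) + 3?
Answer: 723/2 ≈ 361.50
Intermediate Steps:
w(I, k) = 3 (w(I, k) = √9 = 3)
J(r, h) = 6 (J(r, h) = 3 + 3 = 6)
J(-7, 1)/n(0, -7) + 36*10 = 6/4 + 36*10 = 6*(¼) + 360 = 3/2 + 360 = 723/2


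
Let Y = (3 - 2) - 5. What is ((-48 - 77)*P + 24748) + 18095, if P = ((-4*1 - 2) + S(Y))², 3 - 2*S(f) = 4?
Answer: 150247/4 ≈ 37562.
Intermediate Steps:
Y = -4 (Y = 1 - 5 = -4)
S(f) = -½ (S(f) = 3/2 - ½*4 = 3/2 - 2 = -½)
P = 169/4 (P = ((-4*1 - 2) - ½)² = ((-4 - 2) - ½)² = (-6 - ½)² = (-13/2)² = 169/4 ≈ 42.250)
((-48 - 77)*P + 24748) + 18095 = ((-48 - 77)*(169/4) + 24748) + 18095 = (-125*169/4 + 24748) + 18095 = (-21125/4 + 24748) + 18095 = 77867/4 + 18095 = 150247/4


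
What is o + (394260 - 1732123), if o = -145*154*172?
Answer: -5178623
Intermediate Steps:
o = -3840760 (o = -22330*172 = -3840760)
o + (394260 - 1732123) = -3840760 + (394260 - 1732123) = -3840760 - 1337863 = -5178623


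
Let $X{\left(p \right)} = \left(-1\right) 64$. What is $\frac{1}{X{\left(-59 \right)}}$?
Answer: $- \frac{1}{64} \approx -0.015625$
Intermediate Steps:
$X{\left(p \right)} = -64$
$\frac{1}{X{\left(-59 \right)}} = \frac{1}{-64} = - \frac{1}{64}$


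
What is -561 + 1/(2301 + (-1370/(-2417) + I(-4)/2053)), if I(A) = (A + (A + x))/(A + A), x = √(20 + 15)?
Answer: -4682966571863312623917229/8347540461242834713661 + 95947184936*√35/8347540461242834713661 ≈ -561.00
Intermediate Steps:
x = √35 ≈ 5.9161
I(A) = (√35 + 2*A)/(2*A) (I(A) = (A + (A + √35))/(A + A) = (√35 + 2*A)/((2*A)) = (√35 + 2*A)*(1/(2*A)) = (√35 + 2*A)/(2*A))
-561 + 1/(2301 + (-1370/(-2417) + I(-4)/2053)) = -561 + 1/(2301 + (-1370/(-2417) + ((-4 + √35/2)/(-4))/2053)) = -561 + 1/(2301 + (-1370*(-1/2417) - (-4 + √35/2)/4*(1/2053))) = -561 + 1/(2301 + (1370/2417 + (1 - √35/8)*(1/2053))) = -561 + 1/(2301 + (1370/2417 + (1/2053 - √35/16424))) = -561 + 1/(2301 + (2815027/4962101 - √35/16424)) = -561 + 1/(11420609428/4962101 - √35/16424)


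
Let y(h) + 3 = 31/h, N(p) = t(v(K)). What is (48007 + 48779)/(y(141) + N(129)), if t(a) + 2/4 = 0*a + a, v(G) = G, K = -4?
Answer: -27293652/2053 ≈ -13295.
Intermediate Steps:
t(a) = -1/2 + a (t(a) = -1/2 + (0*a + a) = -1/2 + (0 + a) = -1/2 + a)
N(p) = -9/2 (N(p) = -1/2 - 4 = -9/2)
y(h) = -3 + 31/h
(48007 + 48779)/(y(141) + N(129)) = (48007 + 48779)/((-3 + 31/141) - 9/2) = 96786/((-3 + 31*(1/141)) - 9/2) = 96786/((-3 + 31/141) - 9/2) = 96786/(-392/141 - 9/2) = 96786/(-2053/282) = 96786*(-282/2053) = -27293652/2053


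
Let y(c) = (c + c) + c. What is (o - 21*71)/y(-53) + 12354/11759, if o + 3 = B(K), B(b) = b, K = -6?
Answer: 6534262/623227 ≈ 10.485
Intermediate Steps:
y(c) = 3*c (y(c) = 2*c + c = 3*c)
o = -9 (o = -3 - 6 = -9)
(o - 21*71)/y(-53) + 12354/11759 = (-9 - 21*71)/((3*(-53))) + 12354/11759 = (-9 - 1491)/(-159) + 12354*(1/11759) = -1500*(-1/159) + 12354/11759 = 500/53 + 12354/11759 = 6534262/623227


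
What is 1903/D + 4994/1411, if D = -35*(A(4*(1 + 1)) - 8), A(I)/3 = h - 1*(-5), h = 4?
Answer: 635877/938315 ≈ 0.67768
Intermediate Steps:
A(I) = 27 (A(I) = 3*(4 - 1*(-5)) = 3*(4 + 5) = 3*9 = 27)
D = -665 (D = -35*(27 - 8) = -35*19 = -665)
1903/D + 4994/1411 = 1903/(-665) + 4994/1411 = 1903*(-1/665) + 4994*(1/1411) = -1903/665 + 4994/1411 = 635877/938315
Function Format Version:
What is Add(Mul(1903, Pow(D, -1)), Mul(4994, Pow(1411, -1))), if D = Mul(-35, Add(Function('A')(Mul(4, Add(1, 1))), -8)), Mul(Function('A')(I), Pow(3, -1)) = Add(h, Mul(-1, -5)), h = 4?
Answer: Rational(635877, 938315) ≈ 0.67768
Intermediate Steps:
Function('A')(I) = 27 (Function('A')(I) = Mul(3, Add(4, Mul(-1, -5))) = Mul(3, Add(4, 5)) = Mul(3, 9) = 27)
D = -665 (D = Mul(-35, Add(27, -8)) = Mul(-35, 19) = -665)
Add(Mul(1903, Pow(D, -1)), Mul(4994, Pow(1411, -1))) = Add(Mul(1903, Pow(-665, -1)), Mul(4994, Pow(1411, -1))) = Add(Mul(1903, Rational(-1, 665)), Mul(4994, Rational(1, 1411))) = Add(Rational(-1903, 665), Rational(4994, 1411)) = Rational(635877, 938315)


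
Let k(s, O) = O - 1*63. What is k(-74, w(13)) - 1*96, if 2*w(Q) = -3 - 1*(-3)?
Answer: -159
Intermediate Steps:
w(Q) = 0 (w(Q) = (-3 - 1*(-3))/2 = (-3 + 3)/2 = (1/2)*0 = 0)
k(s, O) = -63 + O (k(s, O) = O - 63 = -63 + O)
k(-74, w(13)) - 1*96 = (-63 + 0) - 1*96 = -63 - 96 = -159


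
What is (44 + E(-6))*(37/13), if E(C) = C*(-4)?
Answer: 2516/13 ≈ 193.54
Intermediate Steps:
E(C) = -4*C
(44 + E(-6))*(37/13) = (44 - 4*(-6))*(37/13) = (44 + 24)*(37*(1/13)) = 68*(37/13) = 2516/13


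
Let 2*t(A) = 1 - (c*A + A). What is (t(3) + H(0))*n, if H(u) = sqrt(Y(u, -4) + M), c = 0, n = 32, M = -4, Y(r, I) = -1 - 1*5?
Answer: -32 + 32*I*sqrt(10) ≈ -32.0 + 101.19*I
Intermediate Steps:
Y(r, I) = -6 (Y(r, I) = -1 - 5 = -6)
H(u) = I*sqrt(10) (H(u) = sqrt(-6 - 4) = sqrt(-10) = I*sqrt(10))
t(A) = 1/2 - A/2 (t(A) = (1 - (0*A + A))/2 = (1 - (0 + A))/2 = (1 - A)/2 = 1/2 - A/2)
(t(3) + H(0))*n = ((1/2 - 1/2*3) + I*sqrt(10))*32 = ((1/2 - 3/2) + I*sqrt(10))*32 = (-1 + I*sqrt(10))*32 = -32 + 32*I*sqrt(10)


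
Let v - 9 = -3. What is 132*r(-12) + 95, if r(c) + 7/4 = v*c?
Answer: -9640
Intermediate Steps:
v = 6 (v = 9 - 3 = 6)
r(c) = -7/4 + 6*c
132*r(-12) + 95 = 132*(-7/4 + 6*(-12)) + 95 = 132*(-7/4 - 72) + 95 = 132*(-295/4) + 95 = -9735 + 95 = -9640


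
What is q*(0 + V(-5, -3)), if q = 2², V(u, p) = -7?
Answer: -28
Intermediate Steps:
q = 4
q*(0 + V(-5, -3)) = 4*(0 - 7) = 4*(-7) = -28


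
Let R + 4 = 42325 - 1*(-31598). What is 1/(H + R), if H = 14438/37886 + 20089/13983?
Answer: 264879969/19580143917715 ≈ 1.3528e-5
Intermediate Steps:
H = 481489204/264879969 (H = 14438*(1/37886) + 20089*(1/13983) = 7219/18943 + 20089/13983 = 481489204/264879969 ≈ 1.8178)
R = 73919 (R = -4 + (42325 - 1*(-31598)) = -4 + (42325 + 31598) = -4 + 73923 = 73919)
1/(H + R) = 1/(481489204/264879969 + 73919) = 1/(19580143917715/264879969) = 264879969/19580143917715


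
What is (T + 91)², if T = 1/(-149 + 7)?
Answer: 166952241/20164 ≈ 8279.7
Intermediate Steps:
T = -1/142 (T = 1/(-142) = -1/142 ≈ -0.0070423)
(T + 91)² = (-1/142 + 91)² = (12921/142)² = 166952241/20164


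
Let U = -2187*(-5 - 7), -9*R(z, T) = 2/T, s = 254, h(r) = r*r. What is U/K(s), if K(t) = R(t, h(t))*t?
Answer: -29996892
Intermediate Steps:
h(r) = r²
R(z, T) = -2/(9*T)
K(t) = -2/(9*t) (K(t) = (-2/(9*t²))*t = -2/(9*t))
U = 26244 (U = -2187*(-12) = 26244)
U/K(s) = 26244/((-2/9/254)) = 26244/((-2/9*1/254)) = 26244/(-1/1143) = 26244*(-1143) = -29996892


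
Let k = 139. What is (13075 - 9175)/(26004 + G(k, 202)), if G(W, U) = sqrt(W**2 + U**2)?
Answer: 101415600/676147891 - 19500*sqrt(2405)/676147891 ≈ 0.14858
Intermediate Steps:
G(W, U) = sqrt(U**2 + W**2)
(13075 - 9175)/(26004 + G(k, 202)) = (13075 - 9175)/(26004 + sqrt(202**2 + 139**2)) = 3900/(26004 + sqrt(40804 + 19321)) = 3900/(26004 + sqrt(60125)) = 3900/(26004 + 5*sqrt(2405))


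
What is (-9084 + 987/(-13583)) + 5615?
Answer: -1002562/289 ≈ -3469.1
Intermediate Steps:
(-9084 + 987/(-13583)) + 5615 = (-9084 + 987*(-1/13583)) + 5615 = (-9084 - 21/289) + 5615 = -2625297/289 + 5615 = -1002562/289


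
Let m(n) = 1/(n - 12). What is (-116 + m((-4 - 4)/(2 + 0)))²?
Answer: 3448449/256 ≈ 13471.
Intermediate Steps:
m(n) = 1/(-12 + n)
(-116 + m((-4 - 4)/(2 + 0)))² = (-116 + 1/(-12 + (-4 - 4)/(2 + 0)))² = (-116 + 1/(-12 - 8/2))² = (-116 + 1/(-12 - 8*½))² = (-116 + 1/(-12 - 4))² = (-116 + 1/(-16))² = (-116 - 1/16)² = (-1857/16)² = 3448449/256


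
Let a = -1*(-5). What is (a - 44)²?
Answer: 1521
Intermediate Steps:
a = 5
(a - 44)² = (5 - 44)² = (-39)² = 1521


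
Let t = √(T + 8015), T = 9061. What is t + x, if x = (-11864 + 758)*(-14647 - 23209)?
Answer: 420428736 + 2*√4269 ≈ 4.2043e+8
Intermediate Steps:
t = 2*√4269 (t = √(9061 + 8015) = √17076 = 2*√4269 ≈ 130.68)
x = 420428736 (x = -11106*(-37856) = 420428736)
t + x = 2*√4269 + 420428736 = 420428736 + 2*√4269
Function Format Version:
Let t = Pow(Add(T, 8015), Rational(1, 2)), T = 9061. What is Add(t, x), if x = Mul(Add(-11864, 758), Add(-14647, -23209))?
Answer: Add(420428736, Mul(2, Pow(4269, Rational(1, 2)))) ≈ 4.2043e+8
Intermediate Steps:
t = Mul(2, Pow(4269, Rational(1, 2))) (t = Pow(Add(9061, 8015), Rational(1, 2)) = Pow(17076, Rational(1, 2)) = Mul(2, Pow(4269, Rational(1, 2))) ≈ 130.68)
x = 420428736 (x = Mul(-11106, -37856) = 420428736)
Add(t, x) = Add(Mul(2, Pow(4269, Rational(1, 2))), 420428736) = Add(420428736, Mul(2, Pow(4269, Rational(1, 2))))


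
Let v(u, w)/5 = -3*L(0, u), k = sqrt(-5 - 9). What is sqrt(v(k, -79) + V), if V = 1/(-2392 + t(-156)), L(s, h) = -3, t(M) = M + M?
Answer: sqrt(121679)/52 ≈ 6.7082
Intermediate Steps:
k = I*sqrt(14) (k = sqrt(-14) = I*sqrt(14) ≈ 3.7417*I)
t(M) = 2*M
v(u, w) = 45 (v(u, w) = 5*(-3*(-3)) = 5*9 = 45)
V = -1/2704 (V = 1/(-2392 + 2*(-156)) = 1/(-2392 - 312) = 1/(-2704) = -1/2704 ≈ -0.00036982)
sqrt(v(k, -79) + V) = sqrt(45 - 1/2704) = sqrt(121679/2704) = sqrt(121679)/52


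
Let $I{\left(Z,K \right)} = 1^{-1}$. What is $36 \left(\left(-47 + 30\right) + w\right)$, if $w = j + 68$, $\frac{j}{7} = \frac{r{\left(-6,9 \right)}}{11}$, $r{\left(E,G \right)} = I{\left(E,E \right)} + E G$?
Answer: $\frac{6840}{11} \approx 621.82$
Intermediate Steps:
$I{\left(Z,K \right)} = 1$
$r{\left(E,G \right)} = 1 + E G$
$j = - \frac{371}{11}$ ($j = 7 \frac{1 - 54}{11} = 7 \left(1 - 54\right) \frac{1}{11} = 7 \left(\left(-53\right) \frac{1}{11}\right) = 7 \left(- \frac{53}{11}\right) = - \frac{371}{11} \approx -33.727$)
$w = \frac{377}{11}$ ($w = - \frac{371}{11} + 68 = \frac{377}{11} \approx 34.273$)
$36 \left(\left(-47 + 30\right) + w\right) = 36 \left(\left(-47 + 30\right) + \frac{377}{11}\right) = 36 \left(-17 + \frac{377}{11}\right) = 36 \cdot \frac{190}{11} = \frac{6840}{11}$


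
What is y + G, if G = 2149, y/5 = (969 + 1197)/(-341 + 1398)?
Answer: 2282323/1057 ≈ 2159.2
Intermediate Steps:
y = 10830/1057 (y = 5*((969 + 1197)/(-341 + 1398)) = 5*(2166/1057) = 10830/1057 ≈ 10.246)
y + G = 10830/1057 + 2149 = 2282323/1057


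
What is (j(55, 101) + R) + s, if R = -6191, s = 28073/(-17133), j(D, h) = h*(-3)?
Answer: -111289775/17133 ≈ -6495.6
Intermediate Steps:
j(D, h) = -3*h
s = -28073/17133 (s = 28073*(-1/17133) = -28073/17133 ≈ -1.6385)
(j(55, 101) + R) + s = (-3*101 - 6191) - 28073/17133 = (-303 - 6191) - 28073/17133 = -6494 - 28073/17133 = -111289775/17133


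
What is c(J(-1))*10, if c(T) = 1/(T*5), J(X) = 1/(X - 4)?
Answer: -10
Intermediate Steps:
J(X) = 1/(-4 + X)
c(T) = 1/(5*T)
c(J(-1))*10 = (1/(5*(1/(-4 - 1))))*10 = (1/(5*(1/(-5))))*10 = (1/(5*(-1/5)))*10 = ((1/5)*(-5))*10 = -1*10 = -10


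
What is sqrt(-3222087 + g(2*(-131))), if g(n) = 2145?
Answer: I*sqrt(3219942) ≈ 1794.4*I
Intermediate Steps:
sqrt(-3222087 + g(2*(-131))) = sqrt(-3222087 + 2145) = sqrt(-3219942) = I*sqrt(3219942)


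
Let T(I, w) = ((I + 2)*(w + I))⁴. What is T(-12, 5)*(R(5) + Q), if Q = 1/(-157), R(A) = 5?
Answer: 18823840000/157 ≈ 1.1990e+8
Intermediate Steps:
Q = -1/157 ≈ -0.0063694
T(I, w) = (2 + I)⁴*(I + w)⁴ (T(I, w) = ((2 + I)*(I + w))⁴ = (2 + I)⁴*(I + w)⁴)
T(-12, 5)*(R(5) + Q) = ((2 - 12)⁴*(-12 + 5)⁴)*(5 - 1/157) = ((-10)⁴*(-7)⁴)*(784/157) = (10000*2401)*(784/157) = 24010000*(784/157) = 18823840000/157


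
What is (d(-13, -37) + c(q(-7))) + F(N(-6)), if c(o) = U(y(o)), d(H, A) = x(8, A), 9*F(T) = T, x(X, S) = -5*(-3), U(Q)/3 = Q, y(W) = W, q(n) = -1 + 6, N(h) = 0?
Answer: 30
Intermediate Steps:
q(n) = 5
U(Q) = 3*Q
x(X, S) = 15
F(T) = T/9
d(H, A) = 15
c(o) = 3*o
(d(-13, -37) + c(q(-7))) + F(N(-6)) = (15 + 3*5) + (⅑)*0 = (15 + 15) + 0 = 30 + 0 = 30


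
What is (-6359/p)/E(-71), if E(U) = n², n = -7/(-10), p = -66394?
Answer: 317950/1626653 ≈ 0.19546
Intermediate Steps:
n = 7/10 (n = -7*(-⅒) = 7/10 ≈ 0.70000)
E(U) = 49/100 (E(U) = (7/10)² = 49/100)
(-6359/p)/E(-71) = (-6359/(-66394))/(49/100) = -6359*(-1/66394)*(100/49) = (6359/66394)*(100/49) = 317950/1626653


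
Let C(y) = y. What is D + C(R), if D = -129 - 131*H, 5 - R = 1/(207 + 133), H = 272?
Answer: -12157041/340 ≈ -35756.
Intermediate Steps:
R = 1699/340 (R = 5 - 1/(207 + 133) = 5 - 1/340 = 1699/340 ≈ 4.9971)
D = -35761 (D = -129 - 131*272 = -129 - 35632 = -35761)
D + C(R) = -35761 + 1699/340 = -12157041/340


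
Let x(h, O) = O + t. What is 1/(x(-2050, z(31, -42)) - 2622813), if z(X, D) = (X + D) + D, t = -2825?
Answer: -1/2625691 ≈ -3.8085e-7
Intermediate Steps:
z(X, D) = X + 2*D (z(X, D) = (D + X) + D = X + 2*D)
x(h, O) = -2825 + O (x(h, O) = O - 2825 = -2825 + O)
1/(x(-2050, z(31, -42)) - 2622813) = 1/((-2825 + (31 + 2*(-42))) - 2622813) = 1/((-2825 + (31 - 84)) - 2622813) = 1/((-2825 - 53) - 2622813) = 1/(-2878 - 2622813) = 1/(-2625691) = -1/2625691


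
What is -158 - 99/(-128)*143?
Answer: -6067/128 ≈ -47.398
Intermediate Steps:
-158 - 99/(-128)*143 = -158 - 99*(-1/128)*143 = -158 + (99/128)*143 = -158 + 14157/128 = -6067/128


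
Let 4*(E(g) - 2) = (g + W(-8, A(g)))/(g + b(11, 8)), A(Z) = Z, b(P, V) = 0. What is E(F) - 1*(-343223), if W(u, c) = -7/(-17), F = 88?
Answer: 2053859903/5984 ≈ 3.4323e+5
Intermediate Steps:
W(u, c) = 7/17 (W(u, c) = -7*(-1/17) = 7/17)
E(g) = 2 + (7/17 + g)/(4*g) (E(g) = 2 + ((g + 7/17)/(g + 0))/4 = 2 + ((7/17 + g)/g)/4 = 2 + (7/17 + g)/(4*g))
E(F) - 1*(-343223) = (1/68)*(7 + 153*88)/88 - 1*(-343223) = (1/68)*(1/88)*(7 + 13464) + 343223 = (1/68)*(1/88)*13471 + 343223 = 13471/5984 + 343223 = 2053859903/5984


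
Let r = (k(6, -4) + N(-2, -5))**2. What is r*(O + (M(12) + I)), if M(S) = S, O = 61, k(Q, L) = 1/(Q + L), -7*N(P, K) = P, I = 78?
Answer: 18271/196 ≈ 93.219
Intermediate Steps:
N(P, K) = -P/7
k(Q, L) = 1/(L + Q)
r = 121/196 (r = (1/(-4 + 6) - 1/7*(-2))**2 = (1/2 + 2/7)**2 = (11/14)**2 = 121/196 ≈ 0.61735)
r*(O + (M(12) + I)) = 121*(61 + (12 + 78))/196 = 121*(61 + 90)/196 = (121/196)*151 = 18271/196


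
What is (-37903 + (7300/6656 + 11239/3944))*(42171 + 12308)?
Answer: -1693782858982701/820352 ≈ -2.0647e+9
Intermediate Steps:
(-37903 + (7300/6656 + 11239/3944))*(42171 + 12308) = (-37903 + (7300*(1/6656) + 11239*(1/3944)))*54479 = (-37903 + (1825/1664 + 11239/3944))*54479 = (-37903 + 3237437/820352)*54479 = -31090564419/820352*54479 = -1693782858982701/820352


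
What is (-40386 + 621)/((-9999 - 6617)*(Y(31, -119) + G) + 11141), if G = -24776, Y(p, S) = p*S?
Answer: -39765/472985581 ≈ -8.4072e-5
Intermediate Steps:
Y(p, S) = S*p
(-40386 + 621)/((-9999 - 6617)*(Y(31, -119) + G) + 11141) = (-40386 + 621)/((-9999 - 6617)*(-119*31 - 24776) + 11141) = -39765/(-16616*(-3689 - 24776) + 11141) = -39765/(-16616*(-28465) + 11141) = -39765/(472974440 + 11141) = -39765/472985581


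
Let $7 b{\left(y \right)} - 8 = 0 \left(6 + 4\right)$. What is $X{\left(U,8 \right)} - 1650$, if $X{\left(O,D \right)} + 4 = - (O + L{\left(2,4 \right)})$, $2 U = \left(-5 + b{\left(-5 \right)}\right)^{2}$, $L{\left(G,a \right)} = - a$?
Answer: $- \frac{162429}{98} \approx -1657.4$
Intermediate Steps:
$b{\left(y \right)} = \frac{8}{7}$ ($b{\left(y \right)} = \frac{8}{7} + \frac{0 \left(6 + 4\right)}{7} = \frac{8}{7} + \frac{0 \cdot 10}{7} = \frac{8}{7} + \frac{1}{7} \cdot 0 = \frac{8}{7} + 0 = \frac{8}{7}$)
$U = \frac{729}{98}$ ($U = \frac{\left(-5 + \frac{8}{7}\right)^{2}}{2} = \frac{\left(- \frac{27}{7}\right)^{2}}{2} = \frac{1}{2} \cdot \frac{729}{49} = \frac{729}{98} \approx 7.4388$)
$X{\left(O,D \right)} = - O$ ($X{\left(O,D \right)} = -4 - \left(O - 4\right) = -4 - \left(-4 + O\right) = - O$)
$X{\left(U,8 \right)} - 1650 = \left(-1\right) \frac{729}{98} - 1650 = - \frac{729}{98} - 1650 = - \frac{162429}{98}$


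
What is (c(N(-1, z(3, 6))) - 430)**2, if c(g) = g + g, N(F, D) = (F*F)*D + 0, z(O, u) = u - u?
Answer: 184900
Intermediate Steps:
z(O, u) = 0
N(F, D) = D*F**2 (N(F, D) = F**2*D + 0 = D*F**2 + 0 = D*F**2)
c(g) = 2*g
(c(N(-1, z(3, 6))) - 430)**2 = (2*(0*(-1)**2) - 430)**2 = (2*(0*1) - 430)**2 = (2*0 - 430)**2 = (0 - 430)**2 = (-430)**2 = 184900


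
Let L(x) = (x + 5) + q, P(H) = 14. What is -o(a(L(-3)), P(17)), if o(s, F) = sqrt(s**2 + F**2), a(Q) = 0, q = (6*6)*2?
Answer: -14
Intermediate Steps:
q = 72 (q = 36*2 = 72)
L(x) = 77 + x (L(x) = (x + 5) + 72 = (5 + x) + 72 = 77 + x)
o(s, F) = sqrt(F**2 + s**2)
-o(a(L(-3)), P(17)) = -sqrt(14**2 + 0**2) = -sqrt(196 + 0) = -sqrt(196) = -1*14 = -14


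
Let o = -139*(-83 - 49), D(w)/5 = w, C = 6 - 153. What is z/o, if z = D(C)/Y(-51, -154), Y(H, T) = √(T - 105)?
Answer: 35*I*√259/226292 ≈ 0.0024891*I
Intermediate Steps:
C = -147
D(w) = 5*w
o = 18348 (o = -139*(-132) = 18348)
Y(H, T) = √(-105 + T)
z = 105*I*√259/37 (z = (5*(-147))/(√(-105 - 154)) = -735*(-I*√259/259) = -(-105)*I*√259/37 = 105*I*√259/37 ≈ 45.671*I)
z/o = (105*I*√259/37)/18348 = (105*I*√259/37)*(1/18348) = 35*I*√259/226292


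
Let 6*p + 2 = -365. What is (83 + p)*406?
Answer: 26593/3 ≈ 8864.3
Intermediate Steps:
p = -367/6 (p = -1/3 + (1/6)*(-365) = -1/3 - 365/6 = -367/6 ≈ -61.167)
(83 + p)*406 = (83 - 367/6)*406 = (131/6)*406 = 26593/3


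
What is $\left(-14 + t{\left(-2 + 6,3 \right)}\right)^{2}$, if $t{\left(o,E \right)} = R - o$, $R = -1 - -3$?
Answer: $256$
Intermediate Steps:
$R = 2$ ($R = -1 + 3 = 2$)
$t{\left(o,E \right)} = 2 - o$
$\left(-14 + t{\left(-2 + 6,3 \right)}\right)^{2} = \left(-14 + \left(2 - \left(-2 + 6\right)\right)\right)^{2} = \left(-14 + \left(2 - 4\right)\right)^{2} = \left(-14 - 2\right)^{2} = \left(-16\right)^{2} = 256$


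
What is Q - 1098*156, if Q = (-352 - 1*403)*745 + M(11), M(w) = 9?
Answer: -733754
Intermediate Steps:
Q = -562466 (Q = (-352 - 1*403)*745 + 9 = (-352 - 403)*745 + 9 = -755*745 + 9 = -562475 + 9 = -562466)
Q - 1098*156 = -562466 - 1098*156 = -562466 - 171288 = -733754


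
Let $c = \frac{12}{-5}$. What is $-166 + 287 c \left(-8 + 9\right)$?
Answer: $- \frac{4274}{5} \approx -854.8$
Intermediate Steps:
$c = - \frac{12}{5}$ ($c = 12 \left(- \frac{1}{5}\right) = - \frac{12}{5} \approx -2.4$)
$-166 + 287 c \left(-8 + 9\right) = -166 + 287 \left(- \frac{12 \left(-8 + 9\right)}{5}\right) = -166 + 287 \left(\left(- \frac{12}{5}\right) 1\right) = -166 + 287 \left(- \frac{12}{5}\right) = -166 - \frac{3444}{5} = - \frac{4274}{5}$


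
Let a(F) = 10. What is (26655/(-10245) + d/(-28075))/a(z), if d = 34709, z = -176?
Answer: -36797761/95876125 ≈ -0.38381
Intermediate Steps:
(26655/(-10245) + d/(-28075))/a(z) = (26655/(-10245) + 34709/(-28075))/10 = (26655*(-1/10245) + 34709*(-1/28075))*(⅒) = (-1777/683 - 34709/28075)*(⅒) = -73595522/19175225*⅒ = -36797761/95876125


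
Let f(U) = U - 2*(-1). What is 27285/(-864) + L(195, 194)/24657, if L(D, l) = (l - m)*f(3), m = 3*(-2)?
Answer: -74655805/2367072 ≈ -31.539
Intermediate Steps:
f(U) = 2 + U (f(U) = U + 2 = 2 + U)
m = -6
L(D, l) = 30 + 5*l (L(D, l) = (l - 1*(-6))*(2 + 3) = (l + 6)*5 = (6 + l)*5 = 30 + 5*l)
27285/(-864) + L(195, 194)/24657 = 27285/(-864) + (30 + 5*194)/24657 = 27285*(-1/864) + (30 + 970)*(1/24657) = -9095/288 + 1000*(1/24657) = -9095/288 + 1000/24657 = -74655805/2367072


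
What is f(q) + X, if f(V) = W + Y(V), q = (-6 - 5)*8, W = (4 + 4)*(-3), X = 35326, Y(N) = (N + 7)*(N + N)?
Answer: 49558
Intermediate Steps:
Y(N) = 2*N*(7 + N) (Y(N) = (7 + N)*(2*N) = 2*N*(7 + N))
W = -24 (W = 8*(-3) = -24)
q = -88 (q = -11*8 = -88)
f(V) = -24 + 2*V*(7 + V)
f(q) + X = (-24 + 2*(-88)*(7 - 88)) + 35326 = (-24 + 2*(-88)*(-81)) + 35326 = (-24 + 14256) + 35326 = 14232 + 35326 = 49558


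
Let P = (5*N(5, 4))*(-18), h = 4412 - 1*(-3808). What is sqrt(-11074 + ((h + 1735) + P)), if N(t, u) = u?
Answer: I*sqrt(1479) ≈ 38.458*I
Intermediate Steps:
h = 8220 (h = 4412 + 3808 = 8220)
P = -360 (P = (5*4)*(-18) = 20*(-18) = -360)
sqrt(-11074 + ((h + 1735) + P)) = sqrt(-11074 + ((8220 + 1735) - 360)) = sqrt(-11074 + (9955 - 360)) = sqrt(-11074 + 9595) = sqrt(-1479) = I*sqrt(1479)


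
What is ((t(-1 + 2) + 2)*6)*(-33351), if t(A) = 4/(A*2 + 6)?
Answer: -500265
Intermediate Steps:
t(A) = 4/(6 + 2*A) (t(A) = 4/(2*A + 6) = 4/(6 + 2*A))
((t(-1 + 2) + 2)*6)*(-33351) = ((2/(3 + (-1 + 2)) + 2)*6)*(-33351) = ((2/(3 + 1) + 2)*6)*(-33351) = ((2/4 + 2)*6)*(-33351) = ((2*(¼) + 2)*6)*(-33351) = ((½ + 2)*6)*(-33351) = ((5/2)*6)*(-33351) = 15*(-33351) = -500265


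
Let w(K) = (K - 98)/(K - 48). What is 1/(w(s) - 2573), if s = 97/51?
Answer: -2351/6044222 ≈ -0.00038897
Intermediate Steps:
s = 97/51 (s = 97*(1/51) = 97/51 ≈ 1.9020)
w(K) = (-98 + K)/(-48 + K)
1/(w(s) - 2573) = 1/((-98 + 97/51)/(-48 + 97/51) - 2573) = 1/(-4901/51/(-2351/51) - 2573) = 1/(-51/2351*(-4901/51) - 2573) = 1/(4901/2351 - 2573) = 1/(-6044222/2351) = -2351/6044222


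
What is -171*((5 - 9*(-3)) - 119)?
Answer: 14877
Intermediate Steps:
-171*((5 - 9*(-3)) - 119) = -171*((5 + 27) - 119) = -171*(32 - 119) = -171*(-87) = 14877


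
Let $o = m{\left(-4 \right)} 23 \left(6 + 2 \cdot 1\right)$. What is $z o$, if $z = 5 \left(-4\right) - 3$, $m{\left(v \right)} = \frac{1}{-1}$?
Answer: $4232$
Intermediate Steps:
$m{\left(v \right)} = -1$
$z = -23$ ($z = -20 - 3 = -23$)
$o = -184$ ($o = \left(-1\right) 23 \left(6 + 2 \cdot 1\right) = - 23 \left(6 + 2\right) = \left(-23\right) 8 = -184$)
$z o = \left(-23\right) \left(-184\right) = 4232$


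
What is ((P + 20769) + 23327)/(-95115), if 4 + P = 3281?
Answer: -15791/31705 ≈ -0.49806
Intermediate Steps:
P = 3277 (P = -4 + 3281 = 3277)
((P + 20769) + 23327)/(-95115) = ((3277 + 20769) + 23327)/(-95115) = (24046 + 23327)*(-1/95115) = 47373*(-1/95115) = -15791/31705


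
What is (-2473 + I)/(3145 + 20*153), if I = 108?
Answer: -473/1241 ≈ -0.38114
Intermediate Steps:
(-2473 + I)/(3145 + 20*153) = (-2473 + 108)/(3145 + 20*153) = -2365/(3145 + 3060) = -2365/6205 = -2365*1/6205 = -473/1241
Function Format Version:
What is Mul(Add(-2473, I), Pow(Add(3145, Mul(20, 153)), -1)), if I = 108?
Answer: Rational(-473, 1241) ≈ -0.38114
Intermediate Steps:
Mul(Add(-2473, I), Pow(Add(3145, Mul(20, 153)), -1)) = Mul(Add(-2473, 108), Pow(Add(3145, Mul(20, 153)), -1)) = Mul(-2365, Pow(Add(3145, 3060), -1)) = Mul(-2365, Pow(6205, -1)) = Mul(-2365, Rational(1, 6205)) = Rational(-473, 1241)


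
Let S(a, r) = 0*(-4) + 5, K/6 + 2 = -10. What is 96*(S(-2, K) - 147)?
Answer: -13632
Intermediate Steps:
K = -72 (K = -12 + 6*(-10) = -12 - 60 = -72)
S(a, r) = 5 (S(a, r) = 0 + 5 = 5)
96*(S(-2, K) - 147) = 96*(5 - 147) = 96*(-142) = -13632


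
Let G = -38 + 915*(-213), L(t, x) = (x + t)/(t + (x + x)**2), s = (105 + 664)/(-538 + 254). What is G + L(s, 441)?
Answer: -43066478754176/220929647 ≈ -1.9493e+5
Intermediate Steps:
s = -769/284 (s = 769/(-284) = 769*(-1/284) = -769/284 ≈ -2.7077)
L(t, x) = (t + x)/(t + 4*x**2) (L(t, x) = (t + x)/(t + (2*x)**2) = (t + x)/(t + 4*x**2))
G = -194933 (G = -38 - 194895 = -194933)
G + L(s, 441) = -194933 + (-769/284 + 441)/(-769/284 + 4*441**2) = -194933 + (124475/284)/(-769/284 + 4*194481) = -194933 + (124475/284)/(-769/284 + 777924) = -194933 + (124475/284)/(220929647/284) = -194933 + (284/220929647)*(124475/284) = -194933 + 124475/220929647 = -43066478754176/220929647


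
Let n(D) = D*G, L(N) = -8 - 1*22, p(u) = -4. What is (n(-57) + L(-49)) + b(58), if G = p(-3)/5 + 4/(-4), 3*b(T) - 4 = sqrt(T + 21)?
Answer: 1109/15 + sqrt(79)/3 ≈ 76.896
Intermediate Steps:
b(T) = 4/3 + sqrt(21 + T)/3 (b(T) = 4/3 + sqrt(T + 21)/3 = 4/3 + sqrt(21 + T)/3)
L(N) = -30 (L(N) = -8 - 22 = -30)
G = -9/5 (G = -4/5 + 4/(-4) = -4*1/5 + 4*(-1/4) = -4/5 - 1 = -9/5 ≈ -1.8000)
n(D) = -9*D/5 (n(D) = D*(-9/5) = -9*D/5)
(n(-57) + L(-49)) + b(58) = (-9/5*(-57) - 30) + (4/3 + sqrt(21 + 58)/3) = (513/5 - 30) + (4/3 + sqrt(79)/3) = 363/5 + (4/3 + sqrt(79)/3) = 1109/15 + sqrt(79)/3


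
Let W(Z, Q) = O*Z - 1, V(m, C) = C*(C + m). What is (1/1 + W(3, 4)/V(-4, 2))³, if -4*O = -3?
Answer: 1331/4096 ≈ 0.32495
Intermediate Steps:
O = ¾ (O = -¼*(-3) = ¾ ≈ 0.75000)
W(Z, Q) = -1 + 3*Z/4 (W(Z, Q) = 3*Z/4 - 1 = -1 + 3*Z/4)
(1/1 + W(3, 4)/V(-4, 2))³ = (1/1 + (-1 + (¾)*3)/((2*(2 - 4))))³ = (1*1 + (-1 + 9/4)/((2*(-2))))³ = (1 + (5/4)/(-4))³ = (1 + (5/4)*(-¼))³ = (1 - 5/16)³ = (11/16)³ = 1331/4096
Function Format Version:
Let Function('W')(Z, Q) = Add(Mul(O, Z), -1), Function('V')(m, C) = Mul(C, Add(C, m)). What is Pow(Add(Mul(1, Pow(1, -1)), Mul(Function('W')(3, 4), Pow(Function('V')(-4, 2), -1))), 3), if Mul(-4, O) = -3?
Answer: Rational(1331, 4096) ≈ 0.32495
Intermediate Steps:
O = Rational(3, 4) (O = Mul(Rational(-1, 4), -3) = Rational(3, 4) ≈ 0.75000)
Function('W')(Z, Q) = Add(-1, Mul(Rational(3, 4), Z)) (Function('W')(Z, Q) = Add(Mul(Rational(3, 4), Z), -1) = Add(-1, Mul(Rational(3, 4), Z)))
Pow(Add(Mul(1, Pow(1, -1)), Mul(Function('W')(3, 4), Pow(Function('V')(-4, 2), -1))), 3) = Pow(Add(Mul(1, Pow(1, -1)), Mul(Add(-1, Mul(Rational(3, 4), 3)), Pow(Mul(2, Add(2, -4)), -1))), 3) = Pow(Add(Mul(1, 1), Mul(Add(-1, Rational(9, 4)), Pow(Mul(2, -2), -1))), 3) = Pow(Add(1, Mul(Rational(5, 4), Pow(-4, -1))), 3) = Pow(Add(1, Mul(Rational(5, 4), Rational(-1, 4))), 3) = Pow(Add(1, Rational(-5, 16)), 3) = Pow(Rational(11, 16), 3) = Rational(1331, 4096)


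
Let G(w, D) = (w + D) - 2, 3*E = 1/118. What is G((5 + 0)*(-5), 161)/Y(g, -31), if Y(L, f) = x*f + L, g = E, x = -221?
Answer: 47436/2425255 ≈ 0.019559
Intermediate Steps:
E = 1/354 (E = (⅓)/118 = (⅓)*(1/118) = 1/354 ≈ 0.0028249)
G(w, D) = -2 + D + w (G(w, D) = (D + w) - 2 = -2 + D + w)
g = 1/354 ≈ 0.0028249
Y(L, f) = L - 221*f (Y(L, f) = -221*f + L = L - 221*f)
G((5 + 0)*(-5), 161)/Y(g, -31) = (-2 + 161 + (5 + 0)*(-5))/(1/354 - 221*(-31)) = (-2 + 161 + 5*(-5))/(1/354 + 6851) = (-2 + 161 - 25)/(2425255/354) = 134*(354/2425255) = 47436/2425255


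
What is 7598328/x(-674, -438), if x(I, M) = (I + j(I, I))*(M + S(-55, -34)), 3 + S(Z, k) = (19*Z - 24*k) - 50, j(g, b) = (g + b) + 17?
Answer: 316597/60150 ≈ 5.2635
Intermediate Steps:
j(g, b) = 17 + b + g (j(g, b) = (b + g) + 17 = 17 + b + g)
S(Z, k) = -53 - 24*k + 19*Z (S(Z, k) = -3 + ((19*Z - 24*k) - 50) = -3 + ((-24*k + 19*Z) - 50) = -3 + (-50 - 24*k + 19*Z) = -53 - 24*k + 19*Z)
x(I, M) = (-282 + M)*(17 + 3*I) (x(I, M) = (I + (17 + I + I))*(M + (-53 - 24*(-34) + 19*(-55))) = (I + (17 + 2*I))*(M + (-53 + 816 - 1045)) = (17 + 3*I)*(M - 282) = (17 + 3*I)*(-282 + M) = (-282 + M)*(17 + 3*I))
7598328/x(-674, -438) = 7598328/(-4794 - 846*(-674) + 17*(-438) + 3*(-674)*(-438)) = 7598328/(-4794 + 570204 - 7446 + 885636) = 7598328/1443600 = 7598328*(1/1443600) = 316597/60150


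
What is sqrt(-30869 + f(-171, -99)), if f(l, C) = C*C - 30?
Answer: I*sqrt(21098) ≈ 145.25*I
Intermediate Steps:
f(l, C) = -30 + C**2 (f(l, C) = C**2 - 30 = -30 + C**2)
sqrt(-30869 + f(-171, -99)) = sqrt(-30869 + (-30 + (-99)**2)) = sqrt(-30869 + (-30 + 9801)) = sqrt(-30869 + 9771) = sqrt(-21098) = I*sqrt(21098)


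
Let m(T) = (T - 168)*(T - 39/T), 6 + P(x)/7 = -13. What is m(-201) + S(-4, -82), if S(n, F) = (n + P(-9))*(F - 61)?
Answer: 6277123/67 ≈ 93688.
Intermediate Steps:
P(x) = -133 (P(x) = -42 + 7*(-13) = -42 - 91 = -133)
S(n, F) = (-133 + n)*(-61 + F) (S(n, F) = (n - 133)*(F - 61) = (-133 + n)*(-61 + F))
m(T) = (-168 + T)*(T - 39/T)
m(-201) + S(-4, -82) = (-39 + (-201)² - 168*(-201) + 6552/(-201)) + (8113 - 133*(-82) - 61*(-4) - 82*(-4)) = (-39 + 40401 + 33768 + 6552*(-1/201)) + (8113 + 10906 + 244 + 328) = (-39 + 40401 + 33768 - 2184/67) + 19591 = 4964526/67 + 19591 = 6277123/67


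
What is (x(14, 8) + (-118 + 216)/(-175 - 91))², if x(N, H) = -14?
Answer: 74529/361 ≈ 206.45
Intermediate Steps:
(x(14, 8) + (-118 + 216)/(-175 - 91))² = (-14 + (-118 + 216)/(-175 - 91))² = (-14 + 98/(-266))² = (-14 + 98*(-1/266))² = (-14 - 7/19)² = (-273/19)² = 74529/361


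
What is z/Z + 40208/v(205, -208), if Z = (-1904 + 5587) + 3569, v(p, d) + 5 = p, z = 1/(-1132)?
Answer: 41259760839/205231600 ≈ 201.04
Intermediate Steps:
z = -1/1132 ≈ -0.00088339
v(p, d) = -5 + p
Z = 7252 (Z = 3683 + 3569 = 7252)
z/Z + 40208/v(205, -208) = -1/1132/7252 + 40208/(-5 + 205) = -1/1132*1/7252 + 40208/200 = -1/8209264 + 40208*(1/200) = -1/8209264 + 5026/25 = 41259760839/205231600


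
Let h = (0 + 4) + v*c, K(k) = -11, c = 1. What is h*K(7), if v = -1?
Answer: -33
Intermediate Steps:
h = 3 (h = (0 + 4) - 1*1 = 4 - 1 = 3)
h*K(7) = 3*(-11) = -33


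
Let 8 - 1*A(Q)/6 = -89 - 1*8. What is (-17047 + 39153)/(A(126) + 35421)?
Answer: 22106/36051 ≈ 0.61319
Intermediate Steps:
A(Q) = 630 (A(Q) = 48 - 6*(-89 - 1*8) = 48 - 6*(-89 - 8) = 48 - 6*(-97) = 48 + 582 = 630)
(-17047 + 39153)/(A(126) + 35421) = (-17047 + 39153)/(630 + 35421) = 22106/36051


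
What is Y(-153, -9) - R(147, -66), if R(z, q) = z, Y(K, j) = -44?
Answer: -191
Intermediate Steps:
Y(-153, -9) - R(147, -66) = -44 - 1*147 = -44 - 147 = -191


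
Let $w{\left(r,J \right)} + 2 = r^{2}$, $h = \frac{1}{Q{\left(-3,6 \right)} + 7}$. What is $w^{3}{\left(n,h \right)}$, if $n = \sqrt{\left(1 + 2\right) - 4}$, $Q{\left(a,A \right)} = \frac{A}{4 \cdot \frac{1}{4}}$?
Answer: $-27$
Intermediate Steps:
$Q{\left(a,A \right)} = A$ ($Q{\left(a,A \right)} = \frac{A}{4 \cdot \frac{1}{4}} = \frac{A}{1} = A 1 = A$)
$n = i$ ($n = \sqrt{3 - 4} = \sqrt{-1} = i \approx 1.0 i$)
$h = \frac{1}{13}$ ($h = \frac{1}{6 + 7} = \frac{1}{13} \approx 0.076923$)
$w{\left(r,J \right)} = -2 + r^{2}$
$w^{3}{\left(n,h \right)} = \left(-2 + i^{2}\right)^{3} = \left(-2 - 1\right)^{3} = \left(-3\right)^{3} = -27$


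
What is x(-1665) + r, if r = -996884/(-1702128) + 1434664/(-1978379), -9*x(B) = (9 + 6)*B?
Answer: 2336053972194211/841863572628 ≈ 2774.9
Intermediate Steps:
x(B) = -5*B/3 (x(B) = -(9 + 6)*B/9 = -5*B/3)
r = -117441848489/841863572628 (r = -996884*(-1/1702128) + 1434664*(-1/1978379) = 249221/425532 - 1434664/1978379 = -117441848489/841863572628 ≈ -0.13950)
x(-1665) + r = -5/3*(-1665) - 117441848489/841863572628 = 2775 - 117441848489/841863572628 = 2336053972194211/841863572628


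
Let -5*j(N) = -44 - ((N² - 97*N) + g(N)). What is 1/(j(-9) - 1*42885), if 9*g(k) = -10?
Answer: -45/1920853 ≈ -2.3427e-5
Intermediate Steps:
g(k) = -10/9 (g(k) = (⅑)*(-10) = -10/9)
j(N) = 386/45 - 97*N/5 + N²/5 (j(N) = -(-44 - ((N² - 97*N) - 10/9))/5 = -(-44 - (-10/9 + N² - 97*N))/5 = -(-44 + (10/9 - N² + 97*N))/5 = -(-386/9 - N² + 97*N)/5 = 386/45 - 97*N/5 + N²/5)
1/(j(-9) - 1*42885) = 1/((386/45 - 97/5*(-9) + (⅕)*(-9)²) - 1*42885) = 1/((386/45 + 873/5 + (⅕)*81) - 42885) = 1/((386/45 + 873/5 + 81/5) - 42885) = 1/(8972/45 - 42885) = 1/(-1920853/45) = -45/1920853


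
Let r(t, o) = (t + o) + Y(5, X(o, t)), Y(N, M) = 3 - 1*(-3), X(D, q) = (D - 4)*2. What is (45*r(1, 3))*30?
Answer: 13500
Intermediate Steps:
X(D, q) = -8 + 2*D (X(D, q) = (-4 + D)*2 = -8 + 2*D)
Y(N, M) = 6 (Y(N, M) = 3 + 3 = 6)
r(t, o) = 6 + o + t (r(t, o) = (t + o) + 6 = (o + t) + 6 = 6 + o + t)
(45*r(1, 3))*30 = (45*(6 + 3 + 1))*30 = (45*10)*30 = 450*30 = 13500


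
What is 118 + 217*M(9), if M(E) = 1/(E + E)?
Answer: 2341/18 ≈ 130.06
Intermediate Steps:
M(E) = 1/(2*E)
118 + 217*M(9) = 118 + 217*((½)/9) = 118 + 217*((½)*(⅑)) = 118 + 217*(1/18) = 118 + 217/18 = 2341/18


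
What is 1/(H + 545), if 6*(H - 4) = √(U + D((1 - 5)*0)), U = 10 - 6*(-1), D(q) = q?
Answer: 3/1649 ≈ 0.0018193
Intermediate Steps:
U = 16 (U = 10 + 6 = 16)
H = 14/3 (H = 4 + √(16 + (1 - 5)*0)/6 = 4 + √(16 - 4*0)/6 = 4 + √(16 + 0)/6 = 4 + √16/6 = 4 + (⅙)*4 = 4 + ⅔ = 14/3 ≈ 4.6667)
1/(H + 545) = 1/(14/3 + 545) = 1/(1649/3) = 3/1649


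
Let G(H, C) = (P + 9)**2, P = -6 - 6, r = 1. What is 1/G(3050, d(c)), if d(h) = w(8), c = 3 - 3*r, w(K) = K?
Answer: 1/9 ≈ 0.11111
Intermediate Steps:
P = -12
c = 0 (c = 3 - 3*1 = 3 - 3 = 0)
d(h) = 8
G(H, C) = 9 (G(H, C) = (-12 + 9)**2 = (-3)**2 = 9)
1/G(3050, d(c)) = 1/9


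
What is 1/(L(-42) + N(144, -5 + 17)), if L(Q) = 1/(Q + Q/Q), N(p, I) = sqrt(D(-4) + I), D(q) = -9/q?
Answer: 164/95813 + 3362*sqrt(57)/95813 ≈ 0.26663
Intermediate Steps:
N(p, I) = sqrt(9/4 + I) (N(p, I) = sqrt(-9/(-4) + I) = sqrt(-9*(-1/4) + I) = sqrt(9/4 + I))
L(Q) = 1/(1 + Q) (L(Q) = 1/(Q + 1) = 1/(1 + Q))
1/(L(-42) + N(144, -5 + 17)) = 1/(1/(1 - 42) + sqrt(9 + 4*(-5 + 17))/2) = 1/(1/(-41) + sqrt(9 + 4*12)/2) = 1/(-1/41 + sqrt(9 + 48)/2) = 1/(-1/41 + sqrt(57)/2)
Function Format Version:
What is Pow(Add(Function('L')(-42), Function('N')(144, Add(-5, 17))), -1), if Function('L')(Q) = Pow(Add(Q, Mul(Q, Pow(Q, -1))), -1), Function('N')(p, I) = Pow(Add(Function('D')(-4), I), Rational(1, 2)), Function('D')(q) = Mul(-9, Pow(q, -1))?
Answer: Add(Rational(164, 95813), Mul(Rational(3362, 95813), Pow(57, Rational(1, 2)))) ≈ 0.26663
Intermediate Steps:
Function('N')(p, I) = Pow(Add(Rational(9, 4), I), Rational(1, 2)) (Function('N')(p, I) = Pow(Add(Mul(-9, Pow(-4, -1)), I), Rational(1, 2)) = Pow(Add(Mul(-9, Rational(-1, 4)), I), Rational(1, 2)) = Pow(Add(Rational(9, 4), I), Rational(1, 2)))
Function('L')(Q) = Pow(Add(1, Q), -1) (Function('L')(Q) = Pow(Add(Q, 1), -1) = Pow(Add(1, Q), -1))
Pow(Add(Function('L')(-42), Function('N')(144, Add(-5, 17))), -1) = Pow(Add(Pow(Add(1, -42), -1), Mul(Rational(1, 2), Pow(Add(9, Mul(4, Add(-5, 17))), Rational(1, 2)))), -1) = Pow(Add(Pow(-41, -1), Mul(Rational(1, 2), Pow(Add(9, Mul(4, 12)), Rational(1, 2)))), -1) = Pow(Add(Rational(-1, 41), Mul(Rational(1, 2), Pow(Add(9, 48), Rational(1, 2)))), -1) = Pow(Add(Rational(-1, 41), Mul(Rational(1, 2), Pow(57, Rational(1, 2)))), -1)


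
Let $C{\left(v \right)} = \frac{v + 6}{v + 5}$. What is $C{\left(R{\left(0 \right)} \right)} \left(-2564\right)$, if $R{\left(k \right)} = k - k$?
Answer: $- \frac{15384}{5} \approx -3076.8$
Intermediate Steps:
$R{\left(k \right)} = 0$
$C{\left(v \right)} = \frac{6 + v}{5 + v}$
$C{\left(R{\left(0 \right)} \right)} \left(-2564\right) = \frac{6 + 0}{5 + 0} \left(-2564\right) = \frac{1}{5} \cdot 6 \left(-2564\right) = \frac{6}{5} \left(-2564\right) = - \frac{15384}{5}$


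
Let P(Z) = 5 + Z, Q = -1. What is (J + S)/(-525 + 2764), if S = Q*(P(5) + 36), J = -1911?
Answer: -1957/2239 ≈ -0.87405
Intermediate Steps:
S = -46 (S = -((5 + 5) + 36) = -(10 + 36) = -1*46 = -46)
(J + S)/(-525 + 2764) = (-1911 - 46)/(-525 + 2764) = -1957/2239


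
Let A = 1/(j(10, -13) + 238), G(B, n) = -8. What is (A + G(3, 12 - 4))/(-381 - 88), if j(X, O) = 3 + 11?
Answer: 2015/118188 ≈ 0.017049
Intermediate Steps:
j(X, O) = 14
A = 1/252 (A = 1/(14 + 238) = 1/252 ≈ 0.0039683)
(A + G(3, 12 - 4))/(-381 - 88) = (1/252 - 8)/(-381 - 88) = -2015/252/(-469) = -2015/252*(-1/469) = 2015/118188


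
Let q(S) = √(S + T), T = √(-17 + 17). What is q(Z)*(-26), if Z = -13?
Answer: -26*I*√13 ≈ -93.744*I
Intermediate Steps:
T = 0 (T = √0 = 0)
q(S) = √S (q(S) = √(S + 0) = √S)
q(Z)*(-26) = √(-13)*(-26) = (I*√13)*(-26) = -26*I*√13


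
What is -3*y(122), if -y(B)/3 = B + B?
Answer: 2196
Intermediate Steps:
y(B) = -6*B (y(B) = -3*(B + B) = -6*B)
-3*y(122) = -(-18)*122 = -3*(-732) = 2196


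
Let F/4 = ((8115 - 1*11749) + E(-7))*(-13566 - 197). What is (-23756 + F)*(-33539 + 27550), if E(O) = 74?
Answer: -1173612608996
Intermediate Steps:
F = 195985120 (F = 4*(((8115 - 1*11749) + 74)*(-13566 - 197)) = 4*(((8115 - 11749) + 74)*(-13763)) = 4*((-3634 + 74)*(-13763)) = 4*(-3560*(-13763)) = 4*48996280 = 195985120)
(-23756 + F)*(-33539 + 27550) = (-23756 + 195985120)*(-33539 + 27550) = 195961364*(-5989) = -1173612608996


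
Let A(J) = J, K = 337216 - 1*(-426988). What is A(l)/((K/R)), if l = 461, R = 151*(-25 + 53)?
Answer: 69611/27293 ≈ 2.5505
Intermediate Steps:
R = 4228 (R = 151*28 = 4228)
K = 764204 (K = 337216 + 426988 = 764204)
A(l)/((K/R)) = 461/((764204/4228)) = 461/((764204*(1/4228))) = 461/(27293/151) = 461*(151/27293) = 69611/27293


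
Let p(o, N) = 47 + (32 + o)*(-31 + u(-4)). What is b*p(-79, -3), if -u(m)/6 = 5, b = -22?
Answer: -64108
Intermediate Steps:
u(m) = -30 (u(m) = -6*5 = -30)
p(o, N) = -1905 - 61*o (p(o, N) = 47 + (32 + o)*(-31 - 30) = 47 + (32 + o)*(-61) = 47 + (-1952 - 61*o) = -1905 - 61*o)
b*p(-79, -3) = -22*(-1905 - 61*(-79)) = -22*(-1905 + 4819) = -22*2914 = -64108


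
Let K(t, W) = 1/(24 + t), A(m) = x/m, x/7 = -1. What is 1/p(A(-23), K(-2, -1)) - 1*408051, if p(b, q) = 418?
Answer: -170565317/418 ≈ -4.0805e+5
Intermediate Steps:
x = -7 (x = 7*(-1) = -7)
A(m) = -7/m
1/p(A(-23), K(-2, -1)) - 1*408051 = 1/418 - 1*408051 = 1/418 - 408051 = -170565317/418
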